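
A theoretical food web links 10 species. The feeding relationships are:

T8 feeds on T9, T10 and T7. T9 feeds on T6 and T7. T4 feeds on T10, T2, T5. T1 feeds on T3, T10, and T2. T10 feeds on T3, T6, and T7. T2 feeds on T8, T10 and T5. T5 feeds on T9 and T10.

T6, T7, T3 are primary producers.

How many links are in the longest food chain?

4 links

One longest chain: T6 → T10 → T8 → T2 → T4.
It has 5 species and 4 links.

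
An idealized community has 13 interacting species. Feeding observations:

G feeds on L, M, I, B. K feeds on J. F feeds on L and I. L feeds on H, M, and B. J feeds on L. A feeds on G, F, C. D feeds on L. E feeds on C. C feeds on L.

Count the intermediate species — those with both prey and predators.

5

Intermediate species (has both prey and predators): L, G, J, F, C.
Count: 5.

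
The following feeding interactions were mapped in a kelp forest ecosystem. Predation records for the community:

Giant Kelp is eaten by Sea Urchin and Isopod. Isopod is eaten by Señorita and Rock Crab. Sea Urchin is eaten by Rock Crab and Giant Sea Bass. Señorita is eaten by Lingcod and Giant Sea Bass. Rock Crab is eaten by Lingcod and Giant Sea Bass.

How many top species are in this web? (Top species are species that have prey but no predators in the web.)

Top species (has prey, but nothing eats it): Lingcod, Giant Sea Bass.
Count: 2.

2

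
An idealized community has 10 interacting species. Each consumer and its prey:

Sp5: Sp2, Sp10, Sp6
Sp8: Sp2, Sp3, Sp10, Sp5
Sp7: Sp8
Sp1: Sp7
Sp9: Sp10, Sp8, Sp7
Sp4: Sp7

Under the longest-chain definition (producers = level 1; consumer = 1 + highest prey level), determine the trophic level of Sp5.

Sp2 is a producer → level 1.
Sp5 eats Sp2 (level 1); other prey at levels: Sp10 1, Sp6 1 → level 2.

Trophic level 2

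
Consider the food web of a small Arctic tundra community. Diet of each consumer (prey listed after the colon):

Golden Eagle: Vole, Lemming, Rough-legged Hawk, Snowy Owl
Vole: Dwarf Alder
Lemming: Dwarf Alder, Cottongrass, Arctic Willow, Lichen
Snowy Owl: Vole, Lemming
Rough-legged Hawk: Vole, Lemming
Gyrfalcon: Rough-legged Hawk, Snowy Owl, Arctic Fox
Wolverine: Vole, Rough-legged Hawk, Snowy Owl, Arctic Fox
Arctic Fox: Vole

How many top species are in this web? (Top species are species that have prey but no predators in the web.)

3

Top species (has prey, but nothing eats it): Golden Eagle, Wolverine, Gyrfalcon.
Count: 3.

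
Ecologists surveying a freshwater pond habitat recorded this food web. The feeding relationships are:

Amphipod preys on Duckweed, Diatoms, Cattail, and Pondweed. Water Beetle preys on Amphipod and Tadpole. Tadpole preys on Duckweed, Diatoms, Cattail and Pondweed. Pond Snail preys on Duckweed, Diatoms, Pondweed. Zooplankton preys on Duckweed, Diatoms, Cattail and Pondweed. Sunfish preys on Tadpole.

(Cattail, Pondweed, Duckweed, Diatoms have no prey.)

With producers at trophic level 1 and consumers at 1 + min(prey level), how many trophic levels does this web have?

Producers (level 1): Cattail, Pondweed, Duckweed, Diatoms.
Following each consumer down to its lowest-level prey: Cattail → Tadpole → Water Beetle (levels 1 through 3).
All prey of Water Beetle (Tadpole 2, Amphipod 2) are at level 2 or above, so Water Beetle is at level 1 + 2 = 3.
Every consumer has at least one prey at level 2 or below, so none exceeds level 3.

3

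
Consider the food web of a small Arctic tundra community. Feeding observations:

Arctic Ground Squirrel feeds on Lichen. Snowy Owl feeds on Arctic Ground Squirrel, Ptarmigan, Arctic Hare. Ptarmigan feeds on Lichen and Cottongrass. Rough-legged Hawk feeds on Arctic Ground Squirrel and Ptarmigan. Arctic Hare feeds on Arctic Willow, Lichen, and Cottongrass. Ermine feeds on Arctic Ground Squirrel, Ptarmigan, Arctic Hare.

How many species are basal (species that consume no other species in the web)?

Basal species (no prey listed): Lichen, Arctic Willow, Cottongrass.
Count: 3.

3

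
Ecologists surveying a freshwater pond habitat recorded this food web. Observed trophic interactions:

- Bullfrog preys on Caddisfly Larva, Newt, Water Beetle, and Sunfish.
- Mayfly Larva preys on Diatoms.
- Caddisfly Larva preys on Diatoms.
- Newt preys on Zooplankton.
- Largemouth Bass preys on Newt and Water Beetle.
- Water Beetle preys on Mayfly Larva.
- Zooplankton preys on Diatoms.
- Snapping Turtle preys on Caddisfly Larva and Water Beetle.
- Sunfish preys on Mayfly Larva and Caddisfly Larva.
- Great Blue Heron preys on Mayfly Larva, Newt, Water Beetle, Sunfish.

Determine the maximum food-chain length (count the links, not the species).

3 links

One longest chain: Diatoms → Mayfly Larva → Water Beetle → Snapping Turtle.
It has 4 species and 3 links.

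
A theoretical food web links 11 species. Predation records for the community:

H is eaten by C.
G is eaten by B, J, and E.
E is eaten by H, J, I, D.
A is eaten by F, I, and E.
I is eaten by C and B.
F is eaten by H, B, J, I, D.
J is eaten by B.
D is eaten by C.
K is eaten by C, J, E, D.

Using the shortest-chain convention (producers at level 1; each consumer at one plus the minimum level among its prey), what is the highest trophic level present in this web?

3

Producers (level 1): G, K, A.
Following each consumer down to its lowest-level prey: G → E → H (levels 1 through 3).
All prey of H (E 2, F 2) are at level 2 or above, so H is at level 1 + 2 = 3.
Every consumer has at least one prey at level 2 or below, so none exceeds level 3.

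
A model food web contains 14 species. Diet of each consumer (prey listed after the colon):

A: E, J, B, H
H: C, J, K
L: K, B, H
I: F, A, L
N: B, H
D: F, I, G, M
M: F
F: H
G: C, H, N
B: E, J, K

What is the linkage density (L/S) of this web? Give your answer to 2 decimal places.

L/S = 1.93

There are L = 27 links among S = 14 species.
L/S = 27/14 = 1.9286 ≈ 1.93.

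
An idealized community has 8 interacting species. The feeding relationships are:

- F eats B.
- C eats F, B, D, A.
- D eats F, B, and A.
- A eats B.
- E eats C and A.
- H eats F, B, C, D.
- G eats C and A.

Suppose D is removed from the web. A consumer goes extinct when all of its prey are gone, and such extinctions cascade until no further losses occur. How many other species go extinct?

0

Remove D.
Every predator of it retains at least one other prey: C still has B, F, A; H still has B, F, C.
No consumer loses all prey, so no secondary extinctions occur.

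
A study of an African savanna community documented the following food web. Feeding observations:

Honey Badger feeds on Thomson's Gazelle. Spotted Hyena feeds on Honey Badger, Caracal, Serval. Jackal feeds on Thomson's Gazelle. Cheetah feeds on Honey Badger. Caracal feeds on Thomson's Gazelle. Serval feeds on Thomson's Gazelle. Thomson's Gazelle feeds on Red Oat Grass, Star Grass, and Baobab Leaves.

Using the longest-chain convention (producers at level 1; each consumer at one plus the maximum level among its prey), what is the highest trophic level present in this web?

4

Producers (level 1): Red Oat Grass, Baobab Leaves, Star Grass.
Red Oat Grass → Thomson's Gazelle → Honey Badger → Cheetah gives Cheetah level 4.
No species has a prey at level 4, so no species reaches level 5.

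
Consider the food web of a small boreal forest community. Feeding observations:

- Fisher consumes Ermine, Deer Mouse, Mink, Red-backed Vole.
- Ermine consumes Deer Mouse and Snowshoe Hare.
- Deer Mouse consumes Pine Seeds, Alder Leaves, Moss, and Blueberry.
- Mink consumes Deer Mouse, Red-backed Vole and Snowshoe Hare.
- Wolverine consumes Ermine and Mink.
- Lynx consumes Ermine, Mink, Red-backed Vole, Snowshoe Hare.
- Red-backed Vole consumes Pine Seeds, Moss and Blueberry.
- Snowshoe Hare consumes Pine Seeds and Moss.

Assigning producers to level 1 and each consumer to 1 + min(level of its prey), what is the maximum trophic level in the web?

Producers (level 1): Blueberry, Alder Leaves, Moss, Pine Seeds.
Following each consumer down to its lowest-level prey: Moss → Snowshoe Hare → Mink → Wolverine (levels 1 through 4).
All prey of Wolverine (Mink 3, Ermine 3) are at level 3 or above, so Wolverine is at level 1 + 3 = 4.
Every consumer has at least one prey at level 3 or below, so none exceeds level 4.

4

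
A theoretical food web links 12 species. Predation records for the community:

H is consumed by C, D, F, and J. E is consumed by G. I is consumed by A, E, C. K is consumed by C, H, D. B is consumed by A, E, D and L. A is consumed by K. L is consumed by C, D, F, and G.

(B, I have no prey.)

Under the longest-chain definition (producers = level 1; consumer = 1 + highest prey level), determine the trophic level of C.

B is a producer → level 1.
A eats B (level 1); other prey at levels: I 1 → level 2.
K eats A → level 3.
H eats K → level 4.
C eats H (level 4); other prey at levels: I 1, L 2, K 3 → level 5.

Trophic level 5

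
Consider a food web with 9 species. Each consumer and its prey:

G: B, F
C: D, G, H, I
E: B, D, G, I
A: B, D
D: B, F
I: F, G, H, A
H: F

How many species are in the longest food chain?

5 species

One longest chain: B → D → A → I → E.
It has 5 species and 4 links.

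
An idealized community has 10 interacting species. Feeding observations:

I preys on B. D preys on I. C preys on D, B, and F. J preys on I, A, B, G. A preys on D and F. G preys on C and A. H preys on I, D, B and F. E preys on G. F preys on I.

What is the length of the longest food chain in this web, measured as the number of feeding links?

5 links

One longest chain: B → I → F → C → G → J.
It has 6 species and 5 links.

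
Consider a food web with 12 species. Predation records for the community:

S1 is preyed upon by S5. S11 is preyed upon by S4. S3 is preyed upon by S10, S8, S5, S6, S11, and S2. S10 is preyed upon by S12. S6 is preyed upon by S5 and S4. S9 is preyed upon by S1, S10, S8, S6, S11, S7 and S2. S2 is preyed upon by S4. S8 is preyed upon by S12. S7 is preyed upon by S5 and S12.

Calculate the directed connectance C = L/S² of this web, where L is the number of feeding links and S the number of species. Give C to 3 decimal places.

C = 0.153

The web has S = 12 species and L = 22 feeding links.
C = L / S² = 22 / 144 = 0.1528 ≈ 0.153.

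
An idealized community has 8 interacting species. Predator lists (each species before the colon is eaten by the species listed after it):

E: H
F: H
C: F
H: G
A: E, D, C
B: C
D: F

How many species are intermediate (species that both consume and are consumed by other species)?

Intermediate species (has both prey and predators): E, D, C, F, H.
Count: 5.

5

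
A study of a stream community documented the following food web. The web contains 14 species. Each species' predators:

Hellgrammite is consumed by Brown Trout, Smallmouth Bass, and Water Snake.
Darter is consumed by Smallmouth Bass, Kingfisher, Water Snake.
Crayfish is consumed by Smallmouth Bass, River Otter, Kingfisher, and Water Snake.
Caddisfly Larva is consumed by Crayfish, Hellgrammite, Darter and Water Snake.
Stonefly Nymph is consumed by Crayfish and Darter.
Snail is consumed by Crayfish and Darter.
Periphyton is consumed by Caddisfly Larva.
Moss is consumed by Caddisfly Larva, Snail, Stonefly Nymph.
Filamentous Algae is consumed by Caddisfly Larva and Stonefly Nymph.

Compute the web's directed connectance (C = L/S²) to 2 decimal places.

C = 0.12

The web has S = 14 species and L = 24 feeding links.
C = L / S² = 24 / 196 = 0.1224 ≈ 0.12.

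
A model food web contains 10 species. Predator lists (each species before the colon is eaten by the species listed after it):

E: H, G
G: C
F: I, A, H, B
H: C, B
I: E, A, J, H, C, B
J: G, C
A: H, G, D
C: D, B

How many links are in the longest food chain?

5 links

One longest chain: F → I → E → H → C → D.
It has 6 species and 5 links.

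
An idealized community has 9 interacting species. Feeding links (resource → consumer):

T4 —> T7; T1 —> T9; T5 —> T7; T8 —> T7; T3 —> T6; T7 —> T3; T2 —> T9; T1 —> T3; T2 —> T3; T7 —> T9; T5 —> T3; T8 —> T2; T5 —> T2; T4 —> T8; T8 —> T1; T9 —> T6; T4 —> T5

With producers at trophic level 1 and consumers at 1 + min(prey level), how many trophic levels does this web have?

4

Producers (level 1): T4.
Following each consumer down to its lowest-level prey: T4 → T7 → T9 → T6 (levels 1 through 4).
All prey of T6 (T9 3, T3 3) are at level 3 or above, so T6 is at level 1 + 3 = 4.
Every consumer has at least one prey at level 3 or below, so none exceeds level 4.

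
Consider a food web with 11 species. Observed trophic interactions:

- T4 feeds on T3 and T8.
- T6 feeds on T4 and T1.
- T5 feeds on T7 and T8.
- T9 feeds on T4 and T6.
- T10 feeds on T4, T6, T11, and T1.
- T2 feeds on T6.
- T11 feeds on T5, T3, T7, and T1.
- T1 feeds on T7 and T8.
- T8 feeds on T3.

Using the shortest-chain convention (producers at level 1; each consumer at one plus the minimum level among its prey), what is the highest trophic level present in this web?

Producers (level 1): T7, T3.
Following each consumer down to its lowest-level prey: T3 → T4 → T6 → T2 (levels 1 through 4).
All prey of T2 (T6 3) are at level 3 or above, so T2 is at level 1 + 3 = 4.
Every consumer has at least one prey at level 3 or below, so none exceeds level 4.

4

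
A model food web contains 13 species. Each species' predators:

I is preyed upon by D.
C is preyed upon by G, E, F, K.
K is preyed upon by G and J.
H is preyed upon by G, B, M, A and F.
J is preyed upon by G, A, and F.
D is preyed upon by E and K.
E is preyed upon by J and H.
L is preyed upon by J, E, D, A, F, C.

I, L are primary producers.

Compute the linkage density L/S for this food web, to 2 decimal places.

There are L = 25 links among S = 13 species.
L/S = 25/13 = 1.9231 ≈ 1.92.

L/S = 1.92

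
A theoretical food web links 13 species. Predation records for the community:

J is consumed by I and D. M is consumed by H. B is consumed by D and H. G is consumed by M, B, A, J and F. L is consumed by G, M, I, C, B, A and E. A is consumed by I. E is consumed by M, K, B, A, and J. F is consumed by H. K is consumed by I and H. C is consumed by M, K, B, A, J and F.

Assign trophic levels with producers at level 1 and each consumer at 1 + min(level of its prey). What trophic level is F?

Trophic level 3

L is a producer → level 1.
G eats L → level 2.
F eats G → level 3.
No prey of F is below level 2, so 3 is the minimum.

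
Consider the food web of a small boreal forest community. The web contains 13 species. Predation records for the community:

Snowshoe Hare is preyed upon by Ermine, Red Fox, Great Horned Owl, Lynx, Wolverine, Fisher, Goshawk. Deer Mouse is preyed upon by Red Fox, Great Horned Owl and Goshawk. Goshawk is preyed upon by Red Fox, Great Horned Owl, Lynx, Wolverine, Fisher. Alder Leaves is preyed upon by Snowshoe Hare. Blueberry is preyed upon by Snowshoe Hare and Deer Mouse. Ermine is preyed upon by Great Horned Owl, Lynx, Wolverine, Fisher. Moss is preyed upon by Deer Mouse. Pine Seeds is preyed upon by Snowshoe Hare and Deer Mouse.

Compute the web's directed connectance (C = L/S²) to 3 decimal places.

The web has S = 13 species and L = 25 feeding links.
C = L / S² = 25 / 169 = 0.1479 ≈ 0.148.

C = 0.148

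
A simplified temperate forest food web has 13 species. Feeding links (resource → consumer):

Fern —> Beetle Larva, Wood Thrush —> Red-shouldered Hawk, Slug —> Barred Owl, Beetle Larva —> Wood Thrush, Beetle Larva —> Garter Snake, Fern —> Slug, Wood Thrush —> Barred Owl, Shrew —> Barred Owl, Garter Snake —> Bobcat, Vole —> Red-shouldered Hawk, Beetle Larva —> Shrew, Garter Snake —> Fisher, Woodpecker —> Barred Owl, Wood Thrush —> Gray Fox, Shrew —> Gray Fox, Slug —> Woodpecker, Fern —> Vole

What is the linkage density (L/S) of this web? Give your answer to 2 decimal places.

L/S = 1.31

There are L = 17 links among S = 13 species.
L/S = 17/13 = 1.3077 ≈ 1.31.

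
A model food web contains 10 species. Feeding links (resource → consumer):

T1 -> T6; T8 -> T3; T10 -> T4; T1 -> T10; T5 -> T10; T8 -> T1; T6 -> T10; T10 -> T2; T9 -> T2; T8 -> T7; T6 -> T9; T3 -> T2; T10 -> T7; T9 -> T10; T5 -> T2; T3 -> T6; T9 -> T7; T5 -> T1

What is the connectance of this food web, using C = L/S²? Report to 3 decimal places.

The web has S = 10 species and L = 18 feeding links.
C = L / S² = 18 / 100 = 0.1800 ≈ 0.180.

C = 0.180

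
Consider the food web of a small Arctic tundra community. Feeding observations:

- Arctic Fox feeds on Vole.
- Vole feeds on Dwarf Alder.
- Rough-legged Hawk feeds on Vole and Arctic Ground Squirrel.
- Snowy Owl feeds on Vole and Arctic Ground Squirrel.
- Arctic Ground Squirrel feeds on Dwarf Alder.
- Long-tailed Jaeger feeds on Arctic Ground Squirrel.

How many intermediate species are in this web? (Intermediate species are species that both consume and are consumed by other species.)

2

Intermediate species (has both prey and predators): Vole, Arctic Ground Squirrel.
Count: 2.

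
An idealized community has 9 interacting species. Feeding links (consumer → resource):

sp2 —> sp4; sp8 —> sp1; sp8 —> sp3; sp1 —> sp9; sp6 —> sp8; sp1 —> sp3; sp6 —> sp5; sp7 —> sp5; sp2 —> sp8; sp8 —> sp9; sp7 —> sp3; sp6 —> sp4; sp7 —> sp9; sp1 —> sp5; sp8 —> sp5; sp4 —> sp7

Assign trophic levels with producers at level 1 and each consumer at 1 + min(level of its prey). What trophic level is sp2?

sp9 is a producer → level 1.
sp8 eats sp9 → level 2.
sp2 eats sp8 → level 3.
No prey of sp2 is below level 2, so 3 is the minimum.

Trophic level 3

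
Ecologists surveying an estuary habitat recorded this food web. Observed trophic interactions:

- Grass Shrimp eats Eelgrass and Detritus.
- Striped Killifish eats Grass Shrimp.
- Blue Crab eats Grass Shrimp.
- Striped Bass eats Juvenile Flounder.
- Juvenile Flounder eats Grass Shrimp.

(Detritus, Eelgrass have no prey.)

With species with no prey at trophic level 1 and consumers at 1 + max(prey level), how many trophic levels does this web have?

4

Basal resources (level 1): Detritus, Eelgrass.
Detritus → Grass Shrimp → Juvenile Flounder → Striped Bass gives Striped Bass level 4.
No species has a prey at level 4, so no species reaches level 5.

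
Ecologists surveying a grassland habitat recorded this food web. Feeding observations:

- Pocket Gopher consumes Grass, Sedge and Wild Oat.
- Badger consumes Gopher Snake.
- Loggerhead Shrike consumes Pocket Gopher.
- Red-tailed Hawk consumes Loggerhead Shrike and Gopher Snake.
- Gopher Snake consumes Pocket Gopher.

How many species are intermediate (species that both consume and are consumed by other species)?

Intermediate species (has both prey and predators): Pocket Gopher, Gopher Snake, Loggerhead Shrike.
Count: 3.

3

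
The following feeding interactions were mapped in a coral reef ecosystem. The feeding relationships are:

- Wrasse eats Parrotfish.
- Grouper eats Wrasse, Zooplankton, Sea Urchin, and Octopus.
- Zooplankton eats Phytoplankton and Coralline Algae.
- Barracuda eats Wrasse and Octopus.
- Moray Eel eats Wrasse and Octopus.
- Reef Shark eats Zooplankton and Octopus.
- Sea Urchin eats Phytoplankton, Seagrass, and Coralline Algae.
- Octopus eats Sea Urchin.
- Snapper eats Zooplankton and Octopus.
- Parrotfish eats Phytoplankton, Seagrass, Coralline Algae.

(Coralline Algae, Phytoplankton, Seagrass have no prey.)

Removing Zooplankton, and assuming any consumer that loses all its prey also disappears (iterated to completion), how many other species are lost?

0

Remove Zooplankton.
Every predator of it retains at least one other prey: Grouper still has Sea Urchin, Wrasse, Octopus; Reef Shark still has Octopus; Snapper still has Octopus.
No consumer loses all prey, so no secondary extinctions occur.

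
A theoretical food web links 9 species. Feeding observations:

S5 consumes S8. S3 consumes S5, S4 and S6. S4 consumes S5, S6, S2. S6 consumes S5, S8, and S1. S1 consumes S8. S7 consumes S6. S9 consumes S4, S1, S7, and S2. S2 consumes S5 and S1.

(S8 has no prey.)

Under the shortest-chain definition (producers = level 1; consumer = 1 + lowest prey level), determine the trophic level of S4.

Trophic level 3

S8 is a producer → level 1.
S5 eats S8 → level 2.
S4 eats S5 → level 3.
No prey of S4 is below level 2, so 3 is the minimum.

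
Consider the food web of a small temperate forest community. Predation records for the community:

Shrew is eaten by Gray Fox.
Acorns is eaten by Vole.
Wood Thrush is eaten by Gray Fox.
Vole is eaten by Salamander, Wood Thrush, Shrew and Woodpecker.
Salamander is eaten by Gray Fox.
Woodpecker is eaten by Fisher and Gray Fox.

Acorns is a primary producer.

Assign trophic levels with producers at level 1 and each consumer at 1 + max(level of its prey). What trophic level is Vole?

Trophic level 2

Acorns is a producer → level 1.
Vole eats Acorns → level 2.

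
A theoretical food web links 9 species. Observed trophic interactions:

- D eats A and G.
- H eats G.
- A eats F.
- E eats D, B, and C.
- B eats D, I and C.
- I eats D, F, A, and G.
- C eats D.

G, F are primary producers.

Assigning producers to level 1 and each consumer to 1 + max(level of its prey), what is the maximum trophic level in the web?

6

Producers (level 1): G, F.
F → A → D → C → B → E gives E level 6.
No species has a prey at level 6, so no species reaches level 7.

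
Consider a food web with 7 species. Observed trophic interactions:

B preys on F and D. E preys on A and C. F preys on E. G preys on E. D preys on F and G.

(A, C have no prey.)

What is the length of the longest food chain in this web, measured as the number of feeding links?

4 links

One longest chain: A → E → G → D → B.
It has 5 species and 4 links.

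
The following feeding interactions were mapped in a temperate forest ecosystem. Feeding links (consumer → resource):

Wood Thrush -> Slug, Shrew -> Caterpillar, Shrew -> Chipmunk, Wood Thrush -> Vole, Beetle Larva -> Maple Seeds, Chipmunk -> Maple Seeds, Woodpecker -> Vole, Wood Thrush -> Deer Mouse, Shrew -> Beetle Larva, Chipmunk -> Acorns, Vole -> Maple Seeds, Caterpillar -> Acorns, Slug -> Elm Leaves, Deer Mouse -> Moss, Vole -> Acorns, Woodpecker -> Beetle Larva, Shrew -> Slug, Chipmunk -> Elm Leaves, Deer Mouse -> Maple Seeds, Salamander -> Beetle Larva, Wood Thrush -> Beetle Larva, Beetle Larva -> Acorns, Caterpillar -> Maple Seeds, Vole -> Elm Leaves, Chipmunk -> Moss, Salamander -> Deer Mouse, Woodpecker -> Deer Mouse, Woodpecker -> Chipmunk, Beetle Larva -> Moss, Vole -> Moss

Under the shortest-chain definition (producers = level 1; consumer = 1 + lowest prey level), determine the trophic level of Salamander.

Trophic level 3

Moss is a producer → level 1.
Beetle Larva eats Moss → level 2.
Salamander eats Beetle Larva → level 3.
No prey of Salamander is below level 2, so 3 is the minimum.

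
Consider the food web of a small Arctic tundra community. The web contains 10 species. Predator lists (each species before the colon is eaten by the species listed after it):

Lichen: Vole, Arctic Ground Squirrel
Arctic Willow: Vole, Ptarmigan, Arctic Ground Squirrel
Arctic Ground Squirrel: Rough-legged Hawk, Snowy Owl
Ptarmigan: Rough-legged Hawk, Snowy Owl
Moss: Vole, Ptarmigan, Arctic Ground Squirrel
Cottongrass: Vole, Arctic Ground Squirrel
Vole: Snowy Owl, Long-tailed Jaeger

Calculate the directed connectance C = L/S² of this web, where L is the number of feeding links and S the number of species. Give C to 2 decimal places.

The web has S = 10 species and L = 16 feeding links.
C = L / S² = 16 / 100 = 0.1600 ≈ 0.16.

C = 0.16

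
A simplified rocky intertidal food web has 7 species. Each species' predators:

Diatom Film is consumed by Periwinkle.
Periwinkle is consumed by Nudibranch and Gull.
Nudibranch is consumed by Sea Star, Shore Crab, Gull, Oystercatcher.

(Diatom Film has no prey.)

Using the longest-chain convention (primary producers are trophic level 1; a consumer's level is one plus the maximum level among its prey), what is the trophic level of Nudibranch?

Trophic level 3

Diatom Film is a producer → level 1.
Periwinkle eats Diatom Film → level 2.
Nudibranch eats Periwinkle → level 3.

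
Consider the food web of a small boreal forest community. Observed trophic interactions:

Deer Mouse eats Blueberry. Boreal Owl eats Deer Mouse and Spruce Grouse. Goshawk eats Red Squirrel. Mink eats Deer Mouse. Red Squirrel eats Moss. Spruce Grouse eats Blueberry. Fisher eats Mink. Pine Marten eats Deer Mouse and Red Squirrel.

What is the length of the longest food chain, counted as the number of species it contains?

4 species

One longest chain: Blueberry → Deer Mouse → Mink → Fisher.
It has 4 species and 3 links.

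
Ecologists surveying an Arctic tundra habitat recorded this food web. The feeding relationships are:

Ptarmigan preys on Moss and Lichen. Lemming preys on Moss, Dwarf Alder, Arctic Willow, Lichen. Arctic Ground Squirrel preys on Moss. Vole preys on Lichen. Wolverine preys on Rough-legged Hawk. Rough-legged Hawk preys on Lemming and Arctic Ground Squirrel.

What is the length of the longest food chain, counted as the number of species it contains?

4 species

One longest chain: Arctic Willow → Lemming → Rough-legged Hawk → Wolverine.
It has 4 species and 3 links.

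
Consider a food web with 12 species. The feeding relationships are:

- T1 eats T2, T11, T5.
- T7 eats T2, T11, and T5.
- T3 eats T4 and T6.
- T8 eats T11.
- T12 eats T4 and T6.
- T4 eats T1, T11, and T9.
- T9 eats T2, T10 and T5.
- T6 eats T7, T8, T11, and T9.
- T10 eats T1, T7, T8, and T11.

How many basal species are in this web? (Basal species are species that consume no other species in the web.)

3

Basal species (no prey listed): T2, T11, T5.
Count: 3.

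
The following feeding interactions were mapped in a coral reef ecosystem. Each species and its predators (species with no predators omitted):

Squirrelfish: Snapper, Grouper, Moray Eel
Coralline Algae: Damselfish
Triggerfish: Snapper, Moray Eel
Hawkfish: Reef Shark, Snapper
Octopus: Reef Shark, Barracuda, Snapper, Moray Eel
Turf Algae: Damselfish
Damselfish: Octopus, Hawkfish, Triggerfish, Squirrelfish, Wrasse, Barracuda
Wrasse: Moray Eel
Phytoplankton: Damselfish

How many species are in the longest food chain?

4 species

One longest chain: Coralline Algae → Damselfish → Octopus → Reef Shark.
It has 4 species and 3 links.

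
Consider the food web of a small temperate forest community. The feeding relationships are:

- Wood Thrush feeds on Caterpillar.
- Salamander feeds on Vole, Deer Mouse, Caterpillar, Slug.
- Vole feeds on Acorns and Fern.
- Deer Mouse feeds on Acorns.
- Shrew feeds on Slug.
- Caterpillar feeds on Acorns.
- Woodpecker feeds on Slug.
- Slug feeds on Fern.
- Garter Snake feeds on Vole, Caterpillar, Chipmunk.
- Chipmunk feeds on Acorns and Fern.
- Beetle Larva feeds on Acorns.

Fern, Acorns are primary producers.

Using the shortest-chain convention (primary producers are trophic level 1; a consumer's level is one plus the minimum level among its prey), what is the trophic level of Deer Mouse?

Acorns is a producer → level 1.
Deer Mouse eats Acorns → level 2.

Trophic level 2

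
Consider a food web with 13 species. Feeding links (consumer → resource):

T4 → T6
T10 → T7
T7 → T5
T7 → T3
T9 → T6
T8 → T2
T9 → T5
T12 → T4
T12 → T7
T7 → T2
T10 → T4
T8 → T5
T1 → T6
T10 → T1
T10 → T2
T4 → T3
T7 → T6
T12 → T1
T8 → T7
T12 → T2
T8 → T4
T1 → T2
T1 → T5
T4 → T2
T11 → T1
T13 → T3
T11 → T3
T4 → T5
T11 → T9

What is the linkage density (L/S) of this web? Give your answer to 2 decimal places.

L/S = 2.23

There are L = 29 links among S = 13 species.
L/S = 29/13 = 2.2308 ≈ 2.23.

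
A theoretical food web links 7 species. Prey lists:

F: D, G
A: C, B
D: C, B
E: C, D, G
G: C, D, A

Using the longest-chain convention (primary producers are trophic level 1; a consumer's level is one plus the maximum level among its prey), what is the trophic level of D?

C is a producer → level 1.
D eats C (level 1); other prey at levels: B 1 → level 2.

Trophic level 2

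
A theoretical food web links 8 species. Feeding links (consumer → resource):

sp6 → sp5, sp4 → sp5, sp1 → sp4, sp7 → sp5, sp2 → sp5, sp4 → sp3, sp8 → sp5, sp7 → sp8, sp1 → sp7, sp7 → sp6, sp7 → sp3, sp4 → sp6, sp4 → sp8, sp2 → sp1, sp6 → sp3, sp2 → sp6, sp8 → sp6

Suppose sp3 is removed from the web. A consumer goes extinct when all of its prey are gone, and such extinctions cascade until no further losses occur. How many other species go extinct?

0

Remove sp3.
Every predator of it retains at least one other prey: sp6 still has sp5; sp7 still has sp5, sp6, sp8; sp4 still has sp5, sp6, sp8.
No consumer loses all prey, so no secondary extinctions occur.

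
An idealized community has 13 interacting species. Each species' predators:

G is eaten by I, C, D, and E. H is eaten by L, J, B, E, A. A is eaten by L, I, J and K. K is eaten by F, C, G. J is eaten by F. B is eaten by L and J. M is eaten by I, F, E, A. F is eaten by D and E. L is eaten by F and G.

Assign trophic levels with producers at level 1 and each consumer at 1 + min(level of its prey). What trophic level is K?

M is a producer → level 1.
A eats M → level 2.
K eats A → level 3.
No prey of K is below level 2, so 3 is the minimum.

Trophic level 3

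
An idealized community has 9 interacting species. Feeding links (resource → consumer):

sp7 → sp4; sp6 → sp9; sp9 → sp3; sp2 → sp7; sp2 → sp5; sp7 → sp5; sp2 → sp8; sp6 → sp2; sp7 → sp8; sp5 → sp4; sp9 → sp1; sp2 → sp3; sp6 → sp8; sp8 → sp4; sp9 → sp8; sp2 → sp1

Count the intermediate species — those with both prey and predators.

Intermediate species (has both prey and predators): sp2, sp9, sp7, sp5, sp8.
Count: 5.

5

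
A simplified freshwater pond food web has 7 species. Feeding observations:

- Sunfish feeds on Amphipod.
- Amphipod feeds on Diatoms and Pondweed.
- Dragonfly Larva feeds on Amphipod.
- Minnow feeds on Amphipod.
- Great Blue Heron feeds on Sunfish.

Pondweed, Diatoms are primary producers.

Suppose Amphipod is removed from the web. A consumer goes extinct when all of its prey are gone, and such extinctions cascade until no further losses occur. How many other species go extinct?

4

Remove Amphipod.
Round 1: Sunfish (all prey gone), Dragonfly Larva (all prey gone), Minnow (all prey gone) → extinct.
Round 2: Great Blue Heron (all prey gone) → extinct.
No further losses. Total secondary extinctions: 4.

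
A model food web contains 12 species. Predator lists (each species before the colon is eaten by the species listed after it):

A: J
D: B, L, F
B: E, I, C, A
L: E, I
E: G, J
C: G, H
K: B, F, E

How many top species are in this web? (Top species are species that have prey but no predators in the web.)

5

Top species (has prey, but nothing eats it): F, I, G, J, H.
Count: 5.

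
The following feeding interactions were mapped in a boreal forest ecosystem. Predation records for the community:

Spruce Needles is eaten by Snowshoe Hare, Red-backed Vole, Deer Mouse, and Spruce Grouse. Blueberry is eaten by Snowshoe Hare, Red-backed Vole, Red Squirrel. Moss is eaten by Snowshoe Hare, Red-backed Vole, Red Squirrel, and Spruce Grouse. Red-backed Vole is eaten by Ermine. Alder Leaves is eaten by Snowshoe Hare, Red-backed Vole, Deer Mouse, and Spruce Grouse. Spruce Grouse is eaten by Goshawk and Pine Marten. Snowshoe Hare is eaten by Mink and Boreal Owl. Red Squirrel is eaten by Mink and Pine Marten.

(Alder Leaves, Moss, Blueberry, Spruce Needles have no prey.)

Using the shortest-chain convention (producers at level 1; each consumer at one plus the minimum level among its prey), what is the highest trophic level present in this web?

Producers (level 1): Alder Leaves, Moss, Blueberry, Spruce Needles.
Following each consumer down to its lowest-level prey: Alder Leaves → Snowshoe Hare → Mink (levels 1 through 3).
All prey of Mink (Snowshoe Hare 2, Red Squirrel 2) are at level 2 or above, so Mink is at level 1 + 2 = 3.
Every consumer has at least one prey at level 2 or below, so none exceeds level 3.

3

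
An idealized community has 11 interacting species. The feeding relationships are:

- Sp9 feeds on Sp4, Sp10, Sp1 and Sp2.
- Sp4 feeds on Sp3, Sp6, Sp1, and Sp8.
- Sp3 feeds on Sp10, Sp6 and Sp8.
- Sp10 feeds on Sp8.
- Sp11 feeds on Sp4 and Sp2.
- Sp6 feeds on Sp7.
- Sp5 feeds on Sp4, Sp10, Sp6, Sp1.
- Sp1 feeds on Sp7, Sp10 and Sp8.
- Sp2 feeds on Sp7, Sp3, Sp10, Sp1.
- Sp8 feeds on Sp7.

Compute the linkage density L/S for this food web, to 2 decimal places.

There are L = 27 links among S = 11 species.
L/S = 27/11 = 2.4545 ≈ 2.45.

L/S = 2.45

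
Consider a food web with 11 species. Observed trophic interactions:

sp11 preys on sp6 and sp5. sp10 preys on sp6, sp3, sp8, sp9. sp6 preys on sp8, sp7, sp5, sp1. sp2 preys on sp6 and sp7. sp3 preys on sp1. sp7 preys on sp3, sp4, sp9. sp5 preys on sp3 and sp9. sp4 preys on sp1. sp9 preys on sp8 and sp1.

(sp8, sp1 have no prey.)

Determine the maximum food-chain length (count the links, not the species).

One longest chain: sp8 → sp9 → sp7 → sp6 → sp11.
It has 5 species and 4 links.

4 links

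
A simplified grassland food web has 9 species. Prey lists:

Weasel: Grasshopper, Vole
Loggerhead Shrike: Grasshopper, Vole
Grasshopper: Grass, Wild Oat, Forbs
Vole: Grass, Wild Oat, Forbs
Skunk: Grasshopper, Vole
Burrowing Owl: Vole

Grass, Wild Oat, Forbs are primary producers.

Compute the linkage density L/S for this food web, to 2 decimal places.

L/S = 1.44

There are L = 13 links among S = 9 species.
L/S = 13/9 = 1.4444 ≈ 1.44.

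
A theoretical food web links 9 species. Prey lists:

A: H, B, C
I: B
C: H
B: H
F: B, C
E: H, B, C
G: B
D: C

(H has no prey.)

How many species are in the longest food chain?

One longest chain: H → B → G.
It has 3 species and 2 links.

3 species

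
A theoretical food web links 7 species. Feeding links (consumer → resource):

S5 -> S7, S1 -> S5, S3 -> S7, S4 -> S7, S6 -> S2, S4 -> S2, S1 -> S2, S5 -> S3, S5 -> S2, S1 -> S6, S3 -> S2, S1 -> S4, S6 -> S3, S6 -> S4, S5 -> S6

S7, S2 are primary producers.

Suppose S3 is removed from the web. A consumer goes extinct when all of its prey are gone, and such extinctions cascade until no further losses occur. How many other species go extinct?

0

Remove S3.
Every predator of it retains at least one other prey: S6 still has S2, S4; S5 still has S7, S2, S6.
No consumer loses all prey, so no secondary extinctions occur.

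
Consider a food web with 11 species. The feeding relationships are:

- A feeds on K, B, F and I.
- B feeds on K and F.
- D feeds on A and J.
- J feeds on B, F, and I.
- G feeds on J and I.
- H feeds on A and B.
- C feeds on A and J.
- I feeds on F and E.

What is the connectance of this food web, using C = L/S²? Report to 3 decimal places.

The web has S = 11 species and L = 19 feeding links.
C = L / S² = 19 / 121 = 0.1570 ≈ 0.157.

C = 0.157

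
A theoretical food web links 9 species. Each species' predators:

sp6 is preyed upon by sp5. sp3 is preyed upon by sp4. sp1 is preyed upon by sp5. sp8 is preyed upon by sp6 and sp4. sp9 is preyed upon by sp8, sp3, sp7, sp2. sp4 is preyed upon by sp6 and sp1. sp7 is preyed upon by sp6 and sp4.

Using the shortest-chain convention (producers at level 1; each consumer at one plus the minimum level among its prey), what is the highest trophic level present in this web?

4

Producers (level 1): sp9.
Following each consumer down to its lowest-level prey: sp9 → sp7 → sp6 → sp5 (levels 1 through 4).
All prey of sp5 (sp6 3, sp1 4) are at level 3 or above, so sp5 is at level 1 + 3 = 4.
Every consumer has at least one prey at level 3 or below, so none exceeds level 4.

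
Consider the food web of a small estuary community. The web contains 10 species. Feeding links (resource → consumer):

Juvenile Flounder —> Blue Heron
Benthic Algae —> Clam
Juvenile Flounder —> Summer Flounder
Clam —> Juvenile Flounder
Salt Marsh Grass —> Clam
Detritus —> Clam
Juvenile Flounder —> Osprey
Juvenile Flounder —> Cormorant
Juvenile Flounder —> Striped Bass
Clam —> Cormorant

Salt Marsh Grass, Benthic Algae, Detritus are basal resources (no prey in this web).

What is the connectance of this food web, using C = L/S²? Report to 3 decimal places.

The web has S = 10 species and L = 10 feeding links.
C = L / S² = 10 / 100 = 0.1000 ≈ 0.100.

C = 0.100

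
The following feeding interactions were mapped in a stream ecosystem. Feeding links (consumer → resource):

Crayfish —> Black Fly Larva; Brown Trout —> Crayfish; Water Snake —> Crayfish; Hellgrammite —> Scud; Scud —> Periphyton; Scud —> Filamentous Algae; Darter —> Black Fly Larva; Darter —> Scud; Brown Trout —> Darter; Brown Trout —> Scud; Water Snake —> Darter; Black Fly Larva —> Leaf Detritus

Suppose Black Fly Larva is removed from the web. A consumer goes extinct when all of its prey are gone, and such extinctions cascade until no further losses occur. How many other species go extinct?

1

Remove Black Fly Larva.
Round 1: Crayfish (all prey gone) → extinct.
No further losses. Total secondary extinctions: 1.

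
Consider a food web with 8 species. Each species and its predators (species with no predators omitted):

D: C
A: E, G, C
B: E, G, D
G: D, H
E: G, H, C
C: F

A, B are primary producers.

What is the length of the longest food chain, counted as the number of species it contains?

6 species

One longest chain: A → E → G → D → C → F.
It has 6 species and 5 links.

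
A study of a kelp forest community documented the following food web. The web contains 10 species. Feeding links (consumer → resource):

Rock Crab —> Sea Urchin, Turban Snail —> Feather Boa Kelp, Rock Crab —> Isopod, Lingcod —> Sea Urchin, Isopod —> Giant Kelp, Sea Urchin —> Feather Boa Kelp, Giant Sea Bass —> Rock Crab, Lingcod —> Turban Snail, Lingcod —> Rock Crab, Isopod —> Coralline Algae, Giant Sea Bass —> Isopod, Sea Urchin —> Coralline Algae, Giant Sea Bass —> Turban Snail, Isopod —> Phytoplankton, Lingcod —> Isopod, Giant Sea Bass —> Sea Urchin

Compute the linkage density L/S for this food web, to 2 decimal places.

L/S = 1.60

There are L = 16 links among S = 10 species.
L/S = 16/10 = 1.6000 ≈ 1.60.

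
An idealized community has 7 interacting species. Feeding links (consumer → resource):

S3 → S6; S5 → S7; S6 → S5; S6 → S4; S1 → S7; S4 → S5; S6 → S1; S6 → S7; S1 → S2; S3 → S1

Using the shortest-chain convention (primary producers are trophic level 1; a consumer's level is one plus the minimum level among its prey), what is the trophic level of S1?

Trophic level 2

S2 is a producer → level 1.
S1 eats S2 → level 2.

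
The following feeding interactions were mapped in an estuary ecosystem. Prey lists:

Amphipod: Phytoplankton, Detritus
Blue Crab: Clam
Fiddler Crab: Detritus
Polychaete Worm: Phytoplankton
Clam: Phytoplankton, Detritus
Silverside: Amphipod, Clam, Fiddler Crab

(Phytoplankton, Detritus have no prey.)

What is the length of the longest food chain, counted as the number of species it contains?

One longest chain: Phytoplankton → Clam → Blue Crab.
It has 3 species and 2 links.

3 species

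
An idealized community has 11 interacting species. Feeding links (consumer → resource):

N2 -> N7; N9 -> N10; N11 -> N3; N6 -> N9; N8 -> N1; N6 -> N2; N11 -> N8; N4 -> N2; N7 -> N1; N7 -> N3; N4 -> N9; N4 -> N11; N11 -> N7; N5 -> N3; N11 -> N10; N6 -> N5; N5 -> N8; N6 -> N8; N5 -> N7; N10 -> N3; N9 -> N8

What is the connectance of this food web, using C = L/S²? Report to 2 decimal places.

The web has S = 11 species and L = 21 feeding links.
C = L / S² = 21 / 121 = 0.1736 ≈ 0.17.

C = 0.17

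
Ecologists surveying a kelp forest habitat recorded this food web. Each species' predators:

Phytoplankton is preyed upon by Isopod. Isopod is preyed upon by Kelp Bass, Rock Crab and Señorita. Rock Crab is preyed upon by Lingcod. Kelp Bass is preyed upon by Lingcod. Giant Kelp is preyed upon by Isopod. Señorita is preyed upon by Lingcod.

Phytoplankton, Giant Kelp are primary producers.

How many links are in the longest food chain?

3 links

One longest chain: Phytoplankton → Isopod → Señorita → Lingcod.
It has 4 species and 3 links.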